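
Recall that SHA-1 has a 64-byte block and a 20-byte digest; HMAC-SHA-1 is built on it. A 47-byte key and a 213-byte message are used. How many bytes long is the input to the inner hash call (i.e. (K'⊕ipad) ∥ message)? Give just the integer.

Key is 47 ≤ 64 bytes, zero-padded: |K'| = 64.
Inner input = (K'⊕ipad) ∥ m → 64 + 213 = 277 bytes.

277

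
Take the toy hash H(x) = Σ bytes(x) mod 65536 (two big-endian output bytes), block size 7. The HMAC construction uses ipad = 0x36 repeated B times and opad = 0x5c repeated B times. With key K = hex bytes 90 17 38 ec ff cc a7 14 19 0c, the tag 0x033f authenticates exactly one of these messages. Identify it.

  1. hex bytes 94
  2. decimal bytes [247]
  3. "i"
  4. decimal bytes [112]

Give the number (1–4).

4

Key hex bytes 90 17 38 ec ff cc a7 14 19 0c is 10 bytes > B = 7, so hash it first: H(key) = 04 76, then zero-pad to 7 bytes: K' = 04 76 00 00 00 00 00.
K' ⊕ ipad = 32 40 36 36 36 36 36; K' ⊕ opad = 58 2a 5c 5c 5c 5c 5c.
m1: inner = H(32 40 36 36 36 36 36 94) = 02 14; tag = H(58 2a 5c 5c 5c 5c 5c 02 14) = 0264
m2: inner = H(32 40 36 36 36 36 36 f7) = 02 77; tag = H(58 2a 5c 5c 5c 5c 5c 02 77) = 02c7
m3: inner = H(32 40 36 36 36 36 36 69) = 01 e9; tag = H(58 2a 5c 5c 5c 5c 5c 01 e9) = 0338
m4: inner = H(32 40 36 36 36 36 36 70) = 01 f0; tag = H(58 2a 5c 5c 5c 5c 5c 01 f0) = 033f ← matches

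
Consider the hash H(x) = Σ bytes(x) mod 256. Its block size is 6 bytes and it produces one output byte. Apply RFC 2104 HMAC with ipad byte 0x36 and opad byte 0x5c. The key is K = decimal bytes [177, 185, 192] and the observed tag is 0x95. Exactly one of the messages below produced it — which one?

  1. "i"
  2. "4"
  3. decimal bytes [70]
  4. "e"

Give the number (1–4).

Key decimal bytes [177, 185, 192] = b1 b9 c0 is 3 bytes ≤ B = 6; zero-pad to 6 bytes: K' = b1 b9 c0 00 00 00.
K' ⊕ ipad = 87 8f f6 36 36 36; K' ⊕ opad = ed e5 9c 5c 5c 5c.
m1: inner = H(87 8f f6 36 36 36 69) = 17; tag = H(ed e5 9c 5c 5c 5c 17) = 99
m2: inner = H(87 8f f6 36 36 36 34) = e2; tag = H(ed e5 9c 5c 5c 5c e2) = 64
m3: inner = H(87 8f f6 36 36 36 46) = f4; tag = H(ed e5 9c 5c 5c 5c f4) = 76
m4: inner = H(87 8f f6 36 36 36 65) = 13; tag = H(ed e5 9c 5c 5c 5c 13) = 95 ← matches

4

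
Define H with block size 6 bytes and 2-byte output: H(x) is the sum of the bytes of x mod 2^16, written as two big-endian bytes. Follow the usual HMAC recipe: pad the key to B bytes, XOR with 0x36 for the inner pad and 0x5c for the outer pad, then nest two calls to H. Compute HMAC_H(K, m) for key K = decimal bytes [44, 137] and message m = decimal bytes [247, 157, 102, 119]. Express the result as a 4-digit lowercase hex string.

02db

Key decimal bytes [44, 137] = 2c 89 is 2 bytes ≤ B = 6; zero-pad to 6 bytes: K' = 2c 89 00 00 00 00.
K' ⊕ ipad = 1a bf 36 36 36 36.  K' ⊕ opad = 70 d5 5c 5c 5c 5c.
Inner input = (K'⊕ipad) ∥ m = 1a bf 36 36 36 36 ∥ f7 9d 66 77.
Inner hash: sum = 26+191+54+54+54+54+247+157+102+119 = 1058 → 04 22.
Outer input = (K'⊕opad) ∥ inner = 70 d5 5c 5c 5c 5c ∥ 04 22.
Outer hash (tag): sum = 112+213+92+92+92+92+4+34 = 731 → 02 db.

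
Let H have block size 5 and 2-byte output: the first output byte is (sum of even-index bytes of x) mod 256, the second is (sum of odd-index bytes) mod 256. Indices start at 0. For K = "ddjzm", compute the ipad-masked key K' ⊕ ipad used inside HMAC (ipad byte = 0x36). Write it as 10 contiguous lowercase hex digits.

52525c4c5b

Key "ddjzm" = 64 64 6a 7a 6d is exactly B = 5 bytes: K' = 64 64 6a 7a 6d.
XOR each byte with 0x36: 64⊕36=52, 64⊕36=52, 6a⊕36=5c, 7a⊕36=4c, 6d⊕36=5b.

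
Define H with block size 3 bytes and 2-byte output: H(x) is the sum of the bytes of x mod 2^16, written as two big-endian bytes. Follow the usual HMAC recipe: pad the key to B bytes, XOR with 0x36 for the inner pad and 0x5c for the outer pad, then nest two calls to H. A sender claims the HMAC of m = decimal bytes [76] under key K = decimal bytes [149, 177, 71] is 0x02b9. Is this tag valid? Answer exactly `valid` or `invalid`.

valid

Key decimal bytes [149, 177, 71] = 95 b1 47 is exactly B = 3 bytes: K' = 95 b1 47.
K' ⊕ ipad = a3 87 71; K' ⊕ opad = c9 ed 1b.
Inner hash: sum = 163+135+113+76 = 487 → 01 e7.
Outer hash (recomputed tag): sum = 201+237+27+1+231 = 697 → 02 b9.
Recomputed tag = 02b9; claimed = 02b9 → match.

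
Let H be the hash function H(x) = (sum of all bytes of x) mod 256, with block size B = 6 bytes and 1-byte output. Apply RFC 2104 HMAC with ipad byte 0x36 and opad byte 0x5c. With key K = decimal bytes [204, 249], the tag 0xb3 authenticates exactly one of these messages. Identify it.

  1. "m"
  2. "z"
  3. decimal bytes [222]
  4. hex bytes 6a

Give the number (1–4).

1

Key decimal bytes [204, 249] = cc f9 is 2 bytes ≤ B = 6; zero-pad to 6 bytes: K' = cc f9 00 00 00 00.
K' ⊕ ipad = fa cf 36 36 36 36; K' ⊕ opad = 90 a5 5c 5c 5c 5c.
m1: inner = H(fa cf 36 36 36 36 6d) = 0e; tag = H(90 a5 5c 5c 5c 5c 0e) = b3 ← matches
m2: inner = H(fa cf 36 36 36 36 7a) = 1b; tag = H(90 a5 5c 5c 5c 5c 1b) = c0
m3: inner = H(fa cf 36 36 36 36 de) = 7f; tag = H(90 a5 5c 5c 5c 5c 7f) = 24
m4: inner = H(fa cf 36 36 36 36 6a) = 0b; tag = H(90 a5 5c 5c 5c 5c 0b) = b0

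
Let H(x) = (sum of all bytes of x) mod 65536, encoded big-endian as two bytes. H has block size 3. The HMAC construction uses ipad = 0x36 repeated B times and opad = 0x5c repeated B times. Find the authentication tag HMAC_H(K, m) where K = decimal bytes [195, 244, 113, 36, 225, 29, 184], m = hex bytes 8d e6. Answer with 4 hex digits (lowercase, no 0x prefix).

Key decimal bytes [195, 244, 113, 36, 225, 29, 184] = c3 f4 71 24 e1 1d b8 is 7 bytes > B = 3, so hash it first: H(key) = 04 02, then zero-pad to 3 bytes: K' = 04 02 00.
K' ⊕ ipad = 32 34 36.  K' ⊕ opad = 58 5e 5c.
Inner input = (K'⊕ipad) ∥ m = 32 34 36 ∥ 8d e6.
Inner hash: sum = 50+52+54+141+230 = 527 → 02 0f.
Outer input = (K'⊕opad) ∥ inner = 58 5e 5c ∥ 02 0f.
Outer hash (tag): sum = 88+94+92+2+15 = 291 → 01 23.

0123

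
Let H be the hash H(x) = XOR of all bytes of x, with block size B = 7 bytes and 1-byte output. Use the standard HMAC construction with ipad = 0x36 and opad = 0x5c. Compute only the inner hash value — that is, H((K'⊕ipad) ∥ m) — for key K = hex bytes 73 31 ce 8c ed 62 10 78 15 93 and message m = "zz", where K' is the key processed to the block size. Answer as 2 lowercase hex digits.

Key hex bytes 73 31 ce 8c ed 62 10 78 15 93 is 10 bytes > B = 7, so hash it first: H(key) = 61, then zero-pad to 7 bytes: K' = 61 00 00 00 00 00 00.
K' ⊕ ipad = 57 36 36 36 36 36 36.
Inner input = 57 36 36 36 36 36 36 ∥ 7a 7a.
Inner hash: XOR 57⊕36⊕36⊕36⊕36⊕36⊕36⊕7a⊕7a = 57.

57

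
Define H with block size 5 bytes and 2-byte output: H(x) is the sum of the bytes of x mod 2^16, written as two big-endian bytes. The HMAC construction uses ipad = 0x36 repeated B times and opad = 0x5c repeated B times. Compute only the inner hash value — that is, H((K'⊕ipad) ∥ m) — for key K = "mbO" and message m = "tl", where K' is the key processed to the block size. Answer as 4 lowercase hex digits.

Key "mbO" = 6d 62 4f is 3 bytes ≤ B = 5; zero-pad to 5 bytes: K' = 6d 62 4f 00 00.
K' ⊕ ipad = 5b 54 79 36 36.
Inner input = 5b 54 79 36 36 ∥ 74 6c.
Inner hash: sum = 91+84+121+54+54+116+108 = 628 → 02 74.

0274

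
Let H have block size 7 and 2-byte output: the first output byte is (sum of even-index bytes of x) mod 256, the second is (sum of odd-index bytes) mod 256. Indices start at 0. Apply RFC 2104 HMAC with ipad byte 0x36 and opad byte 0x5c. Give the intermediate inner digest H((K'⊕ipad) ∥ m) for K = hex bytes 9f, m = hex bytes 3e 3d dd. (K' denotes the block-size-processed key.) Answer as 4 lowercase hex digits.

Key hex bytes 9f is 1 byte ≤ B = 7; zero-pad to 7 bytes: K' = 9f 00 00 00 00 00 00.
K' ⊕ ipad = a9 36 36 36 36 36 36.
Inner input = a9 36 36 36 36 36 36 ∥ 3e 3d dd.
Inner hash: even-index sum = 392 mod 256 = 136; odd-index sum = 445 mod 256 = 189 → 88 bd.

88bd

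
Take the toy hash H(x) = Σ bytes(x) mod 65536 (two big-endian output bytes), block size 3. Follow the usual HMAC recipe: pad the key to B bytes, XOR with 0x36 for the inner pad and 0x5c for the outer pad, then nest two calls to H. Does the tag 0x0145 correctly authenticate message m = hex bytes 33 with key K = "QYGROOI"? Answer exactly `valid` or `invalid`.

invalid

Key "QYGROOI" = 51 59 47 52 4f 4f 49 is 7 bytes > B = 3, so hash it first: H(key) = 02 2a, then zero-pad to 3 bytes: K' = 02 2a 00.
K' ⊕ ipad = 34 1c 36; K' ⊕ opad = 5e 76 5c.
Inner hash: sum = 52+28+54+51 = 185 → 00 b9.
Outer hash (recomputed tag): sum = 94+118+92+0+185 = 489 → 01 e9.
Recomputed tag = 01e9; claimed = 0145 → mismatch.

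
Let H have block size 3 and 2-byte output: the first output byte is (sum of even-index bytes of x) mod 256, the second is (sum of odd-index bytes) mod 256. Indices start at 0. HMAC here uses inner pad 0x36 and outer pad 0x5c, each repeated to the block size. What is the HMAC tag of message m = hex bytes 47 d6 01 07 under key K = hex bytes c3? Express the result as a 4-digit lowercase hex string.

7964

Key hex bytes c3 is 1 byte ≤ B = 3; zero-pad to 3 bytes: K' = c3 00 00.
K' ⊕ ipad = f5 36 36.  K' ⊕ opad = 9f 5c 5c.
Inner input = (K'⊕ipad) ∥ m = f5 36 36 ∥ 47 d6 01 07.
Inner hash: even-index sum = 520 mod 256 = 8; odd-index sum = 126 mod 256 = 126 → 08 7e.
Outer input = (K'⊕opad) ∥ inner = 9f 5c 5c ∥ 08 7e.
Outer hash (tag): even-index sum = 377 mod 256 = 121; odd-index sum = 100 mod 256 = 100 → 79 64.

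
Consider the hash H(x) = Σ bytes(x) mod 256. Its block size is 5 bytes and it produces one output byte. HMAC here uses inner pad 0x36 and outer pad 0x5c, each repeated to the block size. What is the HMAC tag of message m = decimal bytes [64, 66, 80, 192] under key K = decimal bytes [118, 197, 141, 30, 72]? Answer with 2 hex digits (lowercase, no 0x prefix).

Key decimal bytes [118, 197, 141, 30, 72] = 76 c5 8d 1e 48 is exactly B = 5 bytes: K' = 76 c5 8d 1e 48.
K' ⊕ ipad = 40 f3 bb 28 7e.  K' ⊕ opad = 2a 99 d1 42 14.
Inner input = (K'⊕ipad) ∥ m = 40 f3 bb 28 7e ∥ 40 42 50 c0.
Inner hash: sum = 64+243+187+40+126+64+66+80+192 = 1062; mod 256 = 38 → 26.
Outer input = (K'⊕opad) ∥ inner = 2a 99 d1 42 14 ∥ 26.
Outer hash (tag): sum = 42+153+209+66+20+38 = 528; mod 256 = 16 → 10.

10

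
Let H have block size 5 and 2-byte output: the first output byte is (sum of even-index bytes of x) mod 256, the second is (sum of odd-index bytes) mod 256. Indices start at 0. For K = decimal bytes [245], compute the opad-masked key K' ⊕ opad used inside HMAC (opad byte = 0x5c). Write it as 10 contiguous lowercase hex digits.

Key decimal bytes [245] = f5 is 1 byte ≤ B = 5; zero-pad to 5 bytes: K' = f5 00 00 00 00.
XOR each byte with 0x5c: f5⊕5c=a9, 00⊕5c=5c, 00⊕5c=5c, 00⊕5c=5c, 00⊕5c=5c.

a95c5c5c5c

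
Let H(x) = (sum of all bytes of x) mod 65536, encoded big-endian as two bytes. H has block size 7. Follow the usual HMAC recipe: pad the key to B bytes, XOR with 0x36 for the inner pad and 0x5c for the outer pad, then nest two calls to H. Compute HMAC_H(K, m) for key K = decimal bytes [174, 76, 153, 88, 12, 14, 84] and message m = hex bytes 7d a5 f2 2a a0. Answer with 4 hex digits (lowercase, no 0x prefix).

035b

Key decimal bytes [174, 76, 153, 88, 12, 14, 84] = ae 4c 99 58 0c 0e 54 is exactly B = 7 bytes: K' = ae 4c 99 58 0c 0e 54.
K' ⊕ ipad = 98 7a af 6e 3a 38 62.  K' ⊕ opad = f2 10 c5 04 50 52 08.
Inner input = (K'⊕ipad) ∥ m = 98 7a af 6e 3a 38 62 ∥ 7d a5 f2 2a a0.
Inner hash: sum = 152+122+175+110+58+56+98+125+165+242+42+160 = 1505 → 05 e1.
Outer input = (K'⊕opad) ∥ inner = f2 10 c5 04 50 52 08 ∥ 05 e1.
Outer hash (tag): sum = 242+16+197+4+80+82+8+5+225 = 859 → 03 5b.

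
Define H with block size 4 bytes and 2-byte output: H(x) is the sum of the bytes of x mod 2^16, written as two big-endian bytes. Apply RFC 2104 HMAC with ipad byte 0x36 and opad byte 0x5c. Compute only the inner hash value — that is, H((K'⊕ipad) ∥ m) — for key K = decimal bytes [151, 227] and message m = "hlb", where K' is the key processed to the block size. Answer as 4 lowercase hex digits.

0318

Key decimal bytes [151, 227] = 97 e3 is 2 bytes ≤ B = 4; zero-pad to 4 bytes: K' = 97 e3 00 00.
K' ⊕ ipad = a1 d5 36 36.
Inner input = a1 d5 36 36 ∥ 68 6c 62.
Inner hash: sum = 161+213+54+54+104+108+98 = 792 → 03 18.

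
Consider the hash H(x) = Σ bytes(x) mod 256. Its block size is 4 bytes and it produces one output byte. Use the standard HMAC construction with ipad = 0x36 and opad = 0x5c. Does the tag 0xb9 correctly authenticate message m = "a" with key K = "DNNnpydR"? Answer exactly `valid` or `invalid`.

invalid

Key "DNNnpydR" = 44 4e 4e 6e 70 79 64 52 is 8 bytes > B = 4, so hash it first: H(key) = ed, then zero-pad to 4 bytes: K' = ed 00 00 00.
K' ⊕ ipad = db 36 36 36; K' ⊕ opad = b1 5c 5c 5c.
Inner hash: sum = 219+54+54+54+97 = 478; mod 256 = 222 → de.
Outer hash (recomputed tag): sum = 177+92+92+92+222 = 675; mod 256 = 163 → a3.
Recomputed tag = a3; claimed = b9 → mismatch.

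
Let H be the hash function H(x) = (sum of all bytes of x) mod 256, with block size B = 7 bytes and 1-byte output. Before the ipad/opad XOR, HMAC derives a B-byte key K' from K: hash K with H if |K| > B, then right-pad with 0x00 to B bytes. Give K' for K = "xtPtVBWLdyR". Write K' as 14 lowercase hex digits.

1a000000000000

|K| = 11 > B = 7, so first hash the key.
H(K): sum = 120+116+80+116+86+66+87+76+100+121+82 = 1050; mod 256 = 26 → 1a.
Zero-pad H(K) = 1a to 7 bytes: K' = 1a 00 00 00 00 00 00.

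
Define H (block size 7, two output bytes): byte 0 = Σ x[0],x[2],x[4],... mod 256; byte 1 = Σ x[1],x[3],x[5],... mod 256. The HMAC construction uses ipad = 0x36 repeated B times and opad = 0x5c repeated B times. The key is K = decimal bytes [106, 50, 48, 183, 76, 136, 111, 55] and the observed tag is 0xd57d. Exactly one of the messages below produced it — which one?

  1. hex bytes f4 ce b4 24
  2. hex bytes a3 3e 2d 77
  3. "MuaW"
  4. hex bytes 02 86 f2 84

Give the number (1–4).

Key decimal bytes [106, 50, 48, 183, 76, 136, 111, 55] = 6a 32 30 b7 4c 88 6f 37 is 8 bytes > B = 7, so hash it first: H(key) = 55 a8, then zero-pad to 7 bytes: K' = 55 a8 00 00 00 00 00.
K' ⊕ ipad = 63 9e 36 36 36 36 36; K' ⊕ opad = 09 f4 5c 5c 5c 5c 5c.
m1: inner = H(63 9e 36 36 36 36 36 f4 ce b4 24) = f7 b2; tag = H(09 f4 5c 5c 5c 5c 5c f7 b2) = cfa3
m2: inner = H(63 9e 36 36 36 36 36 a3 3e 2d 77) = ba da; tag = H(09 f4 5c 5c 5c 5c 5c ba da) = f766
m3: inner = H(63 9e 36 36 36 36 36 4d 75 61 57) = d1 b8; tag = H(09 f4 5c 5c 5c 5c 5c d1 b8) = d57d ← matches
m4: inner = H(63 9e 36 36 36 36 36 02 86 f2 84) = 0f fe; tag = H(09 f4 5c 5c 5c 5c 5c 0f fe) = 1bbb

3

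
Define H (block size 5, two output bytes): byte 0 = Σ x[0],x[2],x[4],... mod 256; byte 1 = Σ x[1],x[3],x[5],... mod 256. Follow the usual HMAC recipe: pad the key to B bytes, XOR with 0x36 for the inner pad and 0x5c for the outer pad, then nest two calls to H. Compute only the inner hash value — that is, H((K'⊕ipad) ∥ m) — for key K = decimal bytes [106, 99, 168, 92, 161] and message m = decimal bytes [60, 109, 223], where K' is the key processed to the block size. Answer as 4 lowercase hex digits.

feda

Key decimal bytes [106, 99, 168, 92, 161] = 6a 63 a8 5c a1 is exactly B = 5 bytes: K' = 6a 63 a8 5c a1.
K' ⊕ ipad = 5c 55 9e 6a 97.
Inner input = 5c 55 9e 6a 97 ∥ 3c 6d df.
Inner hash: even-index sum = 510 mod 256 = 254; odd-index sum = 474 mod 256 = 218 → fe da.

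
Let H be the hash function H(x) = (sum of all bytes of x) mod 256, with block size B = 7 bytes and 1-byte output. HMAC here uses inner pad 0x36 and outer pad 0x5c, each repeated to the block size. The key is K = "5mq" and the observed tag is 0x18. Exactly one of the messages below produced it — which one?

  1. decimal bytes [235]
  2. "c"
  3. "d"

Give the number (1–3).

3

Key "5mq" = 35 6d 71 is 3 bytes ≤ B = 7; zero-pad to 7 bytes: K' = 35 6d 71 00 00 00 00.
K' ⊕ ipad = 03 5b 47 36 36 36 36; K' ⊕ opad = 69 31 2d 5c 5c 5c 5c.
m1: inner = H(03 5b 47 36 36 36 36 eb) = 68; tag = H(69 31 2d 5c 5c 5c 5c 68) = 9f
m2: inner = H(03 5b 47 36 36 36 36 63) = e0; tag = H(69 31 2d 5c 5c 5c 5c e0) = 17
m3: inner = H(03 5b 47 36 36 36 36 64) = e1; tag = H(69 31 2d 5c 5c 5c 5c e1) = 18 ← matches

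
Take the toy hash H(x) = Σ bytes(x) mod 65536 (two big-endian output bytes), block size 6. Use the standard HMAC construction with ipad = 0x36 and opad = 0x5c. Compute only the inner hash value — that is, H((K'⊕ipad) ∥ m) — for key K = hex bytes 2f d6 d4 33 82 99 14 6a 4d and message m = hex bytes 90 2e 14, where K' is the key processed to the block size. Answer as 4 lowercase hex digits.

Key hex bytes 2f d6 d4 33 82 99 14 6a 4d is 9 bytes > B = 6, so hash it first: H(key) = 03 f2, then zero-pad to 6 bytes: K' = 03 f2 00 00 00 00.
K' ⊕ ipad = 35 c4 36 36 36 36.
Inner input = 35 c4 36 36 36 36 ∥ 90 2e 14.
Inner hash: sum = 53+196+54+54+54+54+144+46+20 = 675 → 02 a3.

02a3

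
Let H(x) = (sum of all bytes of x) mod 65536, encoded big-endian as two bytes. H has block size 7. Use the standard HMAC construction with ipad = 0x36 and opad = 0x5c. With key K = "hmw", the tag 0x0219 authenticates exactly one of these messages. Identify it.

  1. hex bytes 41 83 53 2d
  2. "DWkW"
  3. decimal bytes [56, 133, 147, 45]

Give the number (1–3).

Key "hmw" = 68 6d 77 is 3 bytes ≤ B = 7; zero-pad to 7 bytes: K' = 68 6d 77 00 00 00 00.
K' ⊕ ipad = 5e 5b 41 36 36 36 36; K' ⊕ opad = 34 31 2b 5c 5c 5c 5c.
m1: inner = H(5e 5b 41 36 36 36 36 41 83 53 2d) = 03 16; tag = H(34 31 2b 5c 5c 5c 5c 03 16) = 0219 ← matches
m2: inner = H(5e 5b 41 36 36 36 36 44 57 6b 57) = 03 2f; tag = H(34 31 2b 5c 5c 5c 5c 03 2f) = 0232
m3: inner = H(5e 5b 41 36 36 36 36 38 85 93 2d) = 03 4f; tag = H(34 31 2b 5c 5c 5c 5c 03 4f) = 0252

1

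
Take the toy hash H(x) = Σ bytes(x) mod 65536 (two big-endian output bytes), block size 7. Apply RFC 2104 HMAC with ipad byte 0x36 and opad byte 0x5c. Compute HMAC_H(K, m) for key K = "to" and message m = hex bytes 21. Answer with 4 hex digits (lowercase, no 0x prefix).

Key "to" = 74 6f is 2 bytes ≤ B = 7; zero-pad to 7 bytes: K' = 74 6f 00 00 00 00 00.
K' ⊕ ipad = 42 59 36 36 36 36 36.  K' ⊕ opad = 28 33 5c 5c 5c 5c 5c.
Inner input = (K'⊕ipad) ∥ m = 42 59 36 36 36 36 36 ∥ 21.
Inner hash: sum = 66+89+54+54+54+54+54+33 = 458 → 01 ca.
Outer input = (K'⊕opad) ∥ inner = 28 33 5c 5c 5c 5c 5c ∥ 01 ca.
Outer hash (tag): sum = 40+51+92+92+92+92+92+1+202 = 754 → 02 f2.

02f2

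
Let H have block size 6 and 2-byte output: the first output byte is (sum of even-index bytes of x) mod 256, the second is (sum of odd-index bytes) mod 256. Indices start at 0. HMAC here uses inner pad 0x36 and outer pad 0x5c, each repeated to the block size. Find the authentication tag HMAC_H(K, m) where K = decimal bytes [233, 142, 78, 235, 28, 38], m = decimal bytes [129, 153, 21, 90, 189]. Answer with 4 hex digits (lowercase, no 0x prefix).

db9b

Key decimal bytes [233, 142, 78, 235, 28, 38] = e9 8e 4e eb 1c 26 is exactly B = 6 bytes: K' = e9 8e 4e eb 1c 26.
K' ⊕ ipad = df b8 78 dd 2a 10.  K' ⊕ opad = b5 d2 12 b7 40 7a.
Inner input = (K'⊕ipad) ∥ m = df b8 78 dd 2a 10 ∥ 81 99 15 5a bd.
Inner hash: even-index sum = 724 mod 256 = 212; odd-index sum = 664 mod 256 = 152 → d4 98.
Outer input = (K'⊕opad) ∥ inner = b5 d2 12 b7 40 7a ∥ d4 98.
Outer hash (tag): even-index sum = 475 mod 256 = 219; odd-index sum = 667 mod 256 = 155 → db 9b.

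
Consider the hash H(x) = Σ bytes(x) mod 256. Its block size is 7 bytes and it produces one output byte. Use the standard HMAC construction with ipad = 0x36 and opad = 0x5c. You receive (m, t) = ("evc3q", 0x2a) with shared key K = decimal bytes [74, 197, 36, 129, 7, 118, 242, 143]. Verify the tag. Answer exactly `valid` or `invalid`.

Key decimal bytes [74, 197, 36, 129, 7, 118, 242, 143] = 4a c5 24 81 07 76 f2 8f is 8 bytes > B = 7, so hash it first: H(key) = b2, then zero-pad to 7 bytes: K' = b2 00 00 00 00 00 00.
K' ⊕ ipad = 84 36 36 36 36 36 36; K' ⊕ opad = ee 5c 5c 5c 5c 5c 5c.
Inner hash: sum = 132+54+54+54+54+54+54+101+118+99+51+113 = 938; mod 256 = 170 → aa.
Outer hash (recomputed tag): sum = 238+92+92+92+92+92+92+170 = 960; mod 256 = 192 → c0.
Recomputed tag = c0; claimed = 2a → mismatch.

invalid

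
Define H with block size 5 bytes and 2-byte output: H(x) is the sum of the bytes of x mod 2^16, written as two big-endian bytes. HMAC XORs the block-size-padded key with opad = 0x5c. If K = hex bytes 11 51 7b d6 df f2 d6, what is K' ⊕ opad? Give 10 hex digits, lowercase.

Key hex bytes 11 51 7b d6 df f2 d6 is 7 bytes > B = 5, so hash it first: H(key) = 04 5a, then zero-pad to 5 bytes: K' = 04 5a 00 00 00.
XOR each byte with 0x5c: 04⊕5c=58, 5a⊕5c=06, 00⊕5c=5c, 00⊕5c=5c, 00⊕5c=5c.

58065c5c5c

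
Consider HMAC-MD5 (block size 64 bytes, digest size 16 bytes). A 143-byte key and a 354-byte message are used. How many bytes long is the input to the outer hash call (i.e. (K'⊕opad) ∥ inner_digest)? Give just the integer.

Key is 143 > 64 bytes, so it is hashed to 16 bytes then zero-padded to 64: |K'| = 64.
Outer input = (K'⊕opad) ∥ H(inner) → 64 + 16 = 80 bytes.

80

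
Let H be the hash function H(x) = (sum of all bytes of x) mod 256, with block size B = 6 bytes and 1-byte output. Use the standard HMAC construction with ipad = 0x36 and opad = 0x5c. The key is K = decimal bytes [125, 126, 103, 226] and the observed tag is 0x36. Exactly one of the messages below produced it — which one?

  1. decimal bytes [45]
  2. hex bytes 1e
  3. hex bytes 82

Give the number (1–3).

Key decimal bytes [125, 126, 103, 226] = 7d 7e 67 e2 is 4 bytes ≤ B = 6; zero-pad to 6 bytes: K' = 7d 7e 67 e2 00 00.
K' ⊕ ipad = 4b 48 51 d4 36 36; K' ⊕ opad = 21 22 3b be 5c 5c.
m1: inner = H(4b 48 51 d4 36 36 2d) = 51; tag = H(21 22 3b be 5c 5c 51) = 45
m2: inner = H(4b 48 51 d4 36 36 1e) = 42; tag = H(21 22 3b be 5c 5c 42) = 36 ← matches
m3: inner = H(4b 48 51 d4 36 36 82) = a6; tag = H(21 22 3b be 5c 5c a6) = 9a

2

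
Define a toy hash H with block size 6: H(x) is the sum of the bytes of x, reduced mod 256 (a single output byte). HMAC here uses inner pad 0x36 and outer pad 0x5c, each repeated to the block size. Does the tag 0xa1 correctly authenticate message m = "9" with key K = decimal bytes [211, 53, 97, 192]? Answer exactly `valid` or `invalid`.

Key decimal bytes [211, 53, 97, 192] = d3 35 61 c0 is 4 bytes ≤ B = 6; zero-pad to 6 bytes: K' = d3 35 61 c0 00 00.
K' ⊕ ipad = e5 03 57 f6 36 36; K' ⊕ opad = 8f 69 3d 9c 5c 5c.
Inner hash: sum = 229+3+87+246+54+54+57 = 730; mod 256 = 218 → da.
Outer hash (recomputed tag): sum = 143+105+61+156+92+92+218 = 867; mod 256 = 99 → 63.
Recomputed tag = 63; claimed = a1 → mismatch.

invalid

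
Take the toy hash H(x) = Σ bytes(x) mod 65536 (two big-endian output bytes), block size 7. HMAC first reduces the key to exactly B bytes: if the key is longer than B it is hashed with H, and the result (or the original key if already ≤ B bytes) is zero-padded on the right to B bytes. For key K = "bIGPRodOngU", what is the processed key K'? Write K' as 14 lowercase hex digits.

|K| = 11 > B = 7, so first hash the key.
H(K): sum = 98+73+71+80+82+111+100+79+110+103+85 = 992 → 03 e0.
Zero-pad H(K) = 03 e0 to 7 bytes: K' = 03 e0 00 00 00 00 00.

03e00000000000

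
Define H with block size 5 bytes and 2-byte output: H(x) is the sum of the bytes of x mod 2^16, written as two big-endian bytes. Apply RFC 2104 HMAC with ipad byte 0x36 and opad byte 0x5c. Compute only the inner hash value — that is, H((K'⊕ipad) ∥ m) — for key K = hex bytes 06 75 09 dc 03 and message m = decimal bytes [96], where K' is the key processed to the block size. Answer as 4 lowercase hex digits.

Key hex bytes 06 75 09 dc 03 is exactly B = 5 bytes: K' = 06 75 09 dc 03.
K' ⊕ ipad = 30 43 3f ea 35.
Inner input = 30 43 3f ea 35 ∥ 60.
Inner hash: sum = 48+67+63+234+53+96 = 561 → 02 31.

0231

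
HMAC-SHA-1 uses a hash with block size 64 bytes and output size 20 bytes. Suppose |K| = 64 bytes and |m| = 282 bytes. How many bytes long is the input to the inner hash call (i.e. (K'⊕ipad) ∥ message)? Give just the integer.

Key is 64 ≤ 64 bytes, zero-padded: |K'| = 64.
Inner input = (K'⊕ipad) ∥ m → 64 + 282 = 346 bytes.

346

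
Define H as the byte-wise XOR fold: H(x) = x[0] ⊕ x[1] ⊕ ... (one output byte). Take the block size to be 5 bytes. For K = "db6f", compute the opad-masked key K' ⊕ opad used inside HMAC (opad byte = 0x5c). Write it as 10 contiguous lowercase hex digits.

383e6a3a5c

Key "db6f" = 64 62 36 66 is 4 bytes ≤ B = 5; zero-pad to 5 bytes: K' = 64 62 36 66 00.
XOR each byte with 0x5c: 64⊕5c=38, 62⊕5c=3e, 36⊕5c=6a, 66⊕5c=3a, 00⊕5c=5c.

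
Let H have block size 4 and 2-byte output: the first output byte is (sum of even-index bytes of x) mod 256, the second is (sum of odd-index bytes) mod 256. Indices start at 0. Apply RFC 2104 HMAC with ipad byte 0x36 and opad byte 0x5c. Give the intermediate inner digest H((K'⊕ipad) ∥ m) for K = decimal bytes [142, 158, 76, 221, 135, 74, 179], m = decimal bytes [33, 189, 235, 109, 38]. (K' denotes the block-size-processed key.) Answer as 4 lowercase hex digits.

8a53

Key decimal bytes [142, 158, 76, 221, 135, 74, 179] = 8e 9e 4c dd 87 4a b3 is 7 bytes > B = 4, so hash it first: H(key) = 14 c5, then zero-pad to 4 bytes: K' = 14 c5 00 00.
K' ⊕ ipad = 22 f3 36 36.
Inner input = 22 f3 36 36 ∥ 21 bd eb 6d 26.
Inner hash: even-index sum = 394 mod 256 = 138; odd-index sum = 595 mod 256 = 83 → 8a 53.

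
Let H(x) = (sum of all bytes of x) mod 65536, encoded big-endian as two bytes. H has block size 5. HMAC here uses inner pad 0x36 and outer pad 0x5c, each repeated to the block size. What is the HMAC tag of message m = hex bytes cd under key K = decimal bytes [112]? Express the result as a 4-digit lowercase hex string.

Key decimal bytes [112] = 70 is 1 byte ≤ B = 5; zero-pad to 5 bytes: K' = 70 00 00 00 00.
K' ⊕ ipad = 46 36 36 36 36.  K' ⊕ opad = 2c 5c 5c 5c 5c.
Inner input = (K'⊕ipad) ∥ m = 46 36 36 36 36 ∥ cd.
Inner hash: sum = 70+54+54+54+54+205 = 491 → 01 eb.
Outer input = (K'⊕opad) ∥ inner = 2c 5c 5c 5c 5c ∥ 01 eb.
Outer hash (tag): sum = 44+92+92+92+92+1+235 = 648 → 02 88.

0288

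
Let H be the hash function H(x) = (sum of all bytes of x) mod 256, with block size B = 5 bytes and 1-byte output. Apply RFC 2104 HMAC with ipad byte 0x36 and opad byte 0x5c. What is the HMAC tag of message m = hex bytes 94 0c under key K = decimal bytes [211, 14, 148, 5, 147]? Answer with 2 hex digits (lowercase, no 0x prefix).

08

Key decimal bytes [211, 14, 148, 5, 147] = d3 0e 94 05 93 is exactly B = 5 bytes: K' = d3 0e 94 05 93.
K' ⊕ ipad = e5 38 a2 33 a5.  K' ⊕ opad = 8f 52 c8 59 cf.
Inner input = (K'⊕ipad) ∥ m = e5 38 a2 33 a5 ∥ 94 0c.
Inner hash: sum = 229+56+162+51+165+148+12 = 823; mod 256 = 55 → 37.
Outer input = (K'⊕opad) ∥ inner = 8f 52 c8 59 cf ∥ 37.
Outer hash (tag): sum = 143+82+200+89+207+55 = 776; mod 256 = 8 → 08.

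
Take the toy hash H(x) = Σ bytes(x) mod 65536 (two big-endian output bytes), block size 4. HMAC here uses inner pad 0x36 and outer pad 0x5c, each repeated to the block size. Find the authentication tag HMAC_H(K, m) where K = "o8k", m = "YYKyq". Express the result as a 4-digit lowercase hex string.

Key "o8k" = 6f 38 6b is 3 bytes ≤ B = 4; zero-pad to 4 bytes: K' = 6f 38 6b 00.
K' ⊕ ipad = 59 0e 5d 36.  K' ⊕ opad = 33 64 37 5c.
Inner input = (K'⊕ipad) ∥ m = 59 0e 5d 36 ∥ 59 59 4b 79 71.
Inner hash: sum = 89+14+93+54+89+89+75+121+113 = 737 → 02 e1.
Outer input = (K'⊕opad) ∥ inner = 33 64 37 5c ∥ 02 e1.
Outer hash (tag): sum = 51+100+55+92+2+225 = 525 → 02 0d.

020d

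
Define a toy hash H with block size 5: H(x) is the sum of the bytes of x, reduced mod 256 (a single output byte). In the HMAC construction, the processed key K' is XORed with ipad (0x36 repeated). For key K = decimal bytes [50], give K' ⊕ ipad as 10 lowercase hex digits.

0436363636

Key decimal bytes [50] = 32 is 1 byte ≤ B = 5; zero-pad to 5 bytes: K' = 32 00 00 00 00.
XOR each byte with 0x36: 32⊕36=04, 00⊕36=36, 00⊕36=36, 00⊕36=36, 00⊕36=36.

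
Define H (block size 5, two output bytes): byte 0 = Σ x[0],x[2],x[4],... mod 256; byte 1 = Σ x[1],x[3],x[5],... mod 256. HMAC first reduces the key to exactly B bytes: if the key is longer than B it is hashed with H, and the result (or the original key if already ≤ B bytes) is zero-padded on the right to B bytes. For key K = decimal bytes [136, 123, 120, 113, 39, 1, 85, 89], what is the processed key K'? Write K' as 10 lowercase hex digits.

|K| = 8 > B = 5, so first hash the key.
H(K): even-index sum = 380 mod 256 = 124; odd-index sum = 326 mod 256 = 70 → 7c 46.
Zero-pad H(K) = 7c 46 to 5 bytes: K' = 7c 46 00 00 00.

7c46000000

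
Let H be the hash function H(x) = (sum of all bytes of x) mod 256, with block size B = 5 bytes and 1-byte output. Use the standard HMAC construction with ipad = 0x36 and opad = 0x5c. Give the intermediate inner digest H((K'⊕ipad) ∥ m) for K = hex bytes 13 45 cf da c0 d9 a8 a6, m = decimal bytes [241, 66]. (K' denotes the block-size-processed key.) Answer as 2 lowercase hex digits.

e9

Key hex bytes 13 45 cf da c0 d9 a8 a6 is 8 bytes > B = 5, so hash it first: H(key) = e8, then zero-pad to 5 bytes: K' = e8 00 00 00 00.
K' ⊕ ipad = de 36 36 36 36.
Inner input = de 36 36 36 36 ∥ f1 42.
Inner hash: sum = 222+54+54+54+54+241+66 = 745; mod 256 = 233 → e9.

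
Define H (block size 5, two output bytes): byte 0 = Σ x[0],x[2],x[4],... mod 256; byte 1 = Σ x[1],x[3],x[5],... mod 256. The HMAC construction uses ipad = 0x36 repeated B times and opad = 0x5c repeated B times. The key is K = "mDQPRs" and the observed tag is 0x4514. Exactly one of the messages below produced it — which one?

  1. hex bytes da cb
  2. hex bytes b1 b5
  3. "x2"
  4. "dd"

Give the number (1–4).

1

Key "mDQPRs" = 6d 44 51 50 52 73 is 6 bytes > B = 5, so hash it first: H(key) = 10 07, then zero-pad to 5 bytes: K' = 10 07 00 00 00.
K' ⊕ ipad = 26 31 36 36 36; K' ⊕ opad = 4c 5b 5c 5c 5c.
m1: inner = H(26 31 36 36 36 da cb) = 5d 41; tag = H(4c 5b 5c 5c 5c 5d 41) = 4514 ← matches
m2: inner = H(26 31 36 36 36 b1 b5) = 47 18; tag = H(4c 5b 5c 5c 5c 47 18) = 1cfe
m3: inner = H(26 31 36 36 36 78 32) = c4 df; tag = H(4c 5b 5c 5c 5c c4 df) = e37b
m4: inner = H(26 31 36 36 36 64 64) = f6 cb; tag = H(4c 5b 5c 5c 5c f6 cb) = cfad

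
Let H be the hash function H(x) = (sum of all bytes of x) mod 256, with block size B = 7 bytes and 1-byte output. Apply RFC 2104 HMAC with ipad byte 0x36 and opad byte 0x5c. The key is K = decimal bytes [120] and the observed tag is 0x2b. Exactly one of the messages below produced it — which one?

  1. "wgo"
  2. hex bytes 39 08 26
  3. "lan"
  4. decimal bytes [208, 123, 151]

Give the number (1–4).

1

Key decimal bytes [120] = 78 is 1 byte ≤ B = 7; zero-pad to 7 bytes: K' = 78 00 00 00 00 00 00.
K' ⊕ ipad = 4e 36 36 36 36 36 36; K' ⊕ opad = 24 5c 5c 5c 5c 5c 5c.
m1: inner = H(4e 36 36 36 36 36 36 77 67 6f) = df; tag = H(24 5c 5c 5c 5c 5c 5c df) = 2b ← matches
m2: inner = H(4e 36 36 36 36 36 36 39 08 26) = f9; tag = H(24 5c 5c 5c 5c 5c 5c f9) = 45
m3: inner = H(4e 36 36 36 36 36 36 6c 61 6e) = cd; tag = H(24 5c 5c 5c 5c 5c 5c cd) = 19
m4: inner = H(4e 36 36 36 36 36 36 d0 7b 97) = 74; tag = H(24 5c 5c 5c 5c 5c 5c 74) = c0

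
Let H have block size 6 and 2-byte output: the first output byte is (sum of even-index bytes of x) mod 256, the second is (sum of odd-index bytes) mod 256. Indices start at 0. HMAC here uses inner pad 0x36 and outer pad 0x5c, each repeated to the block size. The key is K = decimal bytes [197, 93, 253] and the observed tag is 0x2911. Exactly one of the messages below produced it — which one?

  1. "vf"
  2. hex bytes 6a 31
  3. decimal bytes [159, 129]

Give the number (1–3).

Key decimal bytes [197, 93, 253] = c5 5d fd is 3 bytes ≤ B = 6; zero-pad to 6 bytes: K' = c5 5d fd 00 00 00.
K' ⊕ ipad = f3 6b cb 36 36 36; K' ⊕ opad = 99 01 a1 5c 5c 5c.
m1: inner = H(f3 6b cb 36 36 36 76 66) = 6a 3d; tag = H(99 01 a1 5c 5c 5c 6a 3d) = 00f6
m2: inner = H(f3 6b cb 36 36 36 6a 31) = 5e 08; tag = H(99 01 a1 5c 5c 5c 5e 08) = f4c1
m3: inner = H(f3 6b cb 36 36 36 9f 81) = 93 58; tag = H(99 01 a1 5c 5c 5c 93 58) = 2911 ← matches

3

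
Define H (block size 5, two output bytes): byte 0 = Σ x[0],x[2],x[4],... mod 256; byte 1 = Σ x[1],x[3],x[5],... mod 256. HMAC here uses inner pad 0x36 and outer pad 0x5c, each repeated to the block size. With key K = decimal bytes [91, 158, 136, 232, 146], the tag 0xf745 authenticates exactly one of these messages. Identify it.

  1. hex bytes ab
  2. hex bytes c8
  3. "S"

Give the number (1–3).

2

Key decimal bytes [91, 158, 136, 232, 146] = 5b 9e 88 e8 92 is exactly B = 5 bytes: K' = 5b 9e 88 e8 92.
K' ⊕ ipad = 6d a8 be de a4; K' ⊕ opad = 07 c2 d4 b4 ce.
m1: inner = H(6d a8 be de a4 ab) = cf 31; tag = H(07 c2 d4 b4 ce cf 31) = da45
m2: inner = H(6d a8 be de a4 c8) = cf 4e; tag = H(07 c2 d4 b4 ce cf 4e) = f745 ← matches
m3: inner = H(6d a8 be de a4 53) = cf d9; tag = H(07 c2 d4 b4 ce cf d9) = 8245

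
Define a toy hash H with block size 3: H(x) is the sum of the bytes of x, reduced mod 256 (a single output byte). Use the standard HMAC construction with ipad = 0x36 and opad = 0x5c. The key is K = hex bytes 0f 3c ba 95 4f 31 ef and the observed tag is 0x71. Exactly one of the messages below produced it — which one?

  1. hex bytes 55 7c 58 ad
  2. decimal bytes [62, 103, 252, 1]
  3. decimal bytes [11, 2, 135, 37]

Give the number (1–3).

Key hex bytes 0f 3c ba 95 4f 31 ef is 7 bytes > B = 3, so hash it first: H(key) = 09, then zero-pad to 3 bytes: K' = 09 00 00.
K' ⊕ ipad = 3f 36 36; K' ⊕ opad = 55 5c 5c.
m1: inner = H(3f 36 36 55 7c 58 ad) = 81; tag = H(55 5c 5c 81) = 8e
m2: inner = H(3f 36 36 3e 67 fc 01) = 4d; tag = H(55 5c 5c 4d) = 5a
m3: inner = H(3f 36 36 0b 02 87 25) = 64; tag = H(55 5c 5c 64) = 71 ← matches

3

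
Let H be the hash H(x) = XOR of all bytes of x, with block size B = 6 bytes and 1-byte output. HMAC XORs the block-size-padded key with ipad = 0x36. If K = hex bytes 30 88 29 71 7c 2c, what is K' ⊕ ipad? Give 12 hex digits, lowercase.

Key hex bytes 30 88 29 71 7c 2c is exactly B = 6 bytes: K' = 30 88 29 71 7c 2c.
XOR each byte with 0x36: 30⊕36=06, 88⊕36=be, 29⊕36=1f, 71⊕36=47, 7c⊕36=4a, 2c⊕36=1a.

06be1f474a1a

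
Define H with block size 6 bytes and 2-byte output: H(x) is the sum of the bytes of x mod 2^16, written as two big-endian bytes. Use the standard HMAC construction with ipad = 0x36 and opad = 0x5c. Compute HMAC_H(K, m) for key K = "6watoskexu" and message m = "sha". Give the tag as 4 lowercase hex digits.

Key "6watoskexu" = 36 77 61 74 6f 73 6b 65 78 75 is 10 bytes > B = 6, so hash it first: H(key) = 04 21, then zero-pad to 6 bytes: K' = 04 21 00 00 00 00.
K' ⊕ ipad = 32 17 36 36 36 36.  K' ⊕ opad = 58 7d 5c 5c 5c 5c.
Inner input = (K'⊕ipad) ∥ m = 32 17 36 36 36 36 ∥ 73 68 61.
Inner hash: sum = 50+23+54+54+54+54+115+104+97 = 605 → 02 5d.
Outer input = (K'⊕opad) ∥ inner = 58 7d 5c 5c 5c 5c ∥ 02 5d.
Outer hash (tag): sum = 88+125+92+92+92+92+2+93 = 676 → 02 a4.

02a4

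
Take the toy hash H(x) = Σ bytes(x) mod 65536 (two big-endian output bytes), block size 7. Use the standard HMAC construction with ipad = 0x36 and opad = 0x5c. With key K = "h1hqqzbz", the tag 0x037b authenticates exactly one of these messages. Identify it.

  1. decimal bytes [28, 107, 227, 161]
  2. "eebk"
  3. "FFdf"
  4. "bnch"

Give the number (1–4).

Key "h1hqqzbz" = 68 31 68 71 71 7a 62 7a is 8 bytes > B = 7, so hash it first: H(key) = 03 39, then zero-pad to 7 bytes: K' = 03 39 00 00 00 00 00.
K' ⊕ ipad = 35 0f 36 36 36 36 36; K' ⊕ opad = 5f 65 5c 5c 5c 5c 5c.
m1: inner = H(35 0f 36 36 36 36 36 1c 6b e3 a1) = 03 5d; tag = H(5f 65 5c 5c 5c 5c 5c 03 5d) = 02f0
m2: inner = H(35 0f 36 36 36 36 36 65 65 62 6b) = 02 e9; tag = H(5f 65 5c 5c 5c 5c 5c 02 e9) = 037b ← matches
m3: inner = H(35 0f 36 36 36 36 36 46 46 64 66) = 02 a8; tag = H(5f 65 5c 5c 5c 5c 5c 02 a8) = 033a
m4: inner = H(35 0f 36 36 36 36 36 62 6e 63 68) = 02 ed; tag = H(5f 65 5c 5c 5c 5c 5c 02 ed) = 037f

2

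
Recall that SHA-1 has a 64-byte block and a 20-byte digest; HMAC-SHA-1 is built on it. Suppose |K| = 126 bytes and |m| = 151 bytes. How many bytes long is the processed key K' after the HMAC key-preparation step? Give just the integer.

Key is 126 > 64 bytes, so it is hashed to 20 bytes then zero-padded to 64: |K'| = 64.

64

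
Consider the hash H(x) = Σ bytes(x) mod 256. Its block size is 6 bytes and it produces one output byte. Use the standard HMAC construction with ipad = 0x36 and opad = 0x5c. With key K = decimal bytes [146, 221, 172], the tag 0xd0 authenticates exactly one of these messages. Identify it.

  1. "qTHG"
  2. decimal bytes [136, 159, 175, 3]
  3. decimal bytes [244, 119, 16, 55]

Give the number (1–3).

3

Key decimal bytes [146, 221, 172] = 92 dd ac is 3 bytes ≤ B = 6; zero-pad to 6 bytes: K' = 92 dd ac 00 00 00.
K' ⊕ ipad = a4 eb 9a 36 36 36; K' ⊕ opad = ce 81 f0 5c 5c 5c.
m1: inner = H(a4 eb 9a 36 36 36 71 54 48 47) = 1f; tag = H(ce 81 f0 5c 5c 5c 1f) = 72
m2: inner = H(a4 eb 9a 36 36 36 88 9f af 03) = a4; tag = H(ce 81 f0 5c 5c 5c a4) = f7
m3: inner = H(a4 eb 9a 36 36 36 f4 77 10 37) = 7d; tag = H(ce 81 f0 5c 5c 5c 7d) = d0 ← matches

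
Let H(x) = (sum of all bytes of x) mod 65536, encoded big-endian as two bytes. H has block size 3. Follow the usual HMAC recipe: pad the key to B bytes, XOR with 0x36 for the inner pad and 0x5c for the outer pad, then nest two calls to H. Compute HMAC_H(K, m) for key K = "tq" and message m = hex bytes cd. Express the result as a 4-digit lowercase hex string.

Key "tq" = 74 71 is 2 bytes ≤ B = 3; zero-pad to 3 bytes: K' = 74 71 00.
K' ⊕ ipad = 42 47 36.  K' ⊕ opad = 28 2d 5c.
Inner input = (K'⊕ipad) ∥ m = 42 47 36 ∥ cd.
Inner hash: sum = 66+71+54+205 = 396 → 01 8c.
Outer input = (K'⊕opad) ∥ inner = 28 2d 5c ∥ 01 8c.
Outer hash (tag): sum = 40+45+92+1+140 = 318 → 01 3e.

013e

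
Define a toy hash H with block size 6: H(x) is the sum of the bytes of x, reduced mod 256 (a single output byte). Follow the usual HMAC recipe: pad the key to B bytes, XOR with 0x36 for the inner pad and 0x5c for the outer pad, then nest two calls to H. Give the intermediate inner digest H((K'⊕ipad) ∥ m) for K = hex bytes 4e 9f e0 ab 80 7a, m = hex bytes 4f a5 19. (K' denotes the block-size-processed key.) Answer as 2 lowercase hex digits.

a3

Key hex bytes 4e 9f e0 ab 80 7a is exactly B = 6 bytes: K' = 4e 9f e0 ab 80 7a.
K' ⊕ ipad = 78 a9 d6 9d b6 4c.
Inner input = 78 a9 d6 9d b6 4c ∥ 4f a5 19.
Inner hash: sum = 120+169+214+157+182+76+79+165+25 = 1187; mod 256 = 163 → a3.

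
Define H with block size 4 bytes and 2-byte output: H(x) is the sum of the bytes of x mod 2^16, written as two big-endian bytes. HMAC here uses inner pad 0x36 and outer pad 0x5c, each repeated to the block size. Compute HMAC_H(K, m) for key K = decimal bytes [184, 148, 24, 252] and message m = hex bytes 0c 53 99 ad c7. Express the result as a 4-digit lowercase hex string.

0328

Key decimal bytes [184, 148, 24, 252] = b8 94 18 fc is exactly B = 4 bytes: K' = b8 94 18 fc.
K' ⊕ ipad = 8e a2 2e ca.  K' ⊕ opad = e4 c8 44 a0.
Inner input = (K'⊕ipad) ∥ m = 8e a2 2e ca ∥ 0c 53 99 ad c7.
Inner hash: sum = 142+162+46+202+12+83+153+173+199 = 1172 → 04 94.
Outer input = (K'⊕opad) ∥ inner = e4 c8 44 a0 ∥ 04 94.
Outer hash (tag): sum = 228+200+68+160+4+148 = 808 → 03 28.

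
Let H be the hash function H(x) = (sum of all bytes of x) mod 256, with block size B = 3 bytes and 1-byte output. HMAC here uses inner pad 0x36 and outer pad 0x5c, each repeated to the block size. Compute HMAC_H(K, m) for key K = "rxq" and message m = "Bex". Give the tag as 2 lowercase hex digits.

77

Key "rxq" = 72 78 71 is exactly B = 3 bytes: K' = 72 78 71.
K' ⊕ ipad = 44 4e 47.  K' ⊕ opad = 2e 24 2d.
Inner input = (K'⊕ipad) ∥ m = 44 4e 47 ∥ 42 65 78.
Inner hash: sum = 68+78+71+66+101+120 = 504; mod 256 = 248 → f8.
Outer input = (K'⊕opad) ∥ inner = 2e 24 2d ∥ f8.
Outer hash (tag): sum = 46+36+45+248 = 375; mod 256 = 119 → 77.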